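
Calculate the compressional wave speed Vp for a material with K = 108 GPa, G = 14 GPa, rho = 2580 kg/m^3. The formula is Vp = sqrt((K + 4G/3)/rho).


First compute the effective modulus:
K + 4G/3 = 108e9 + 4*14e9/3 = 126666666666.67 Pa
Then divide by density:
126666666666.67 / 2580 = 49095607.2351 Pa/(kg/m^3)
Take the square root:
Vp = sqrt(49095607.2351) = 7006.83 m/s

7006.83


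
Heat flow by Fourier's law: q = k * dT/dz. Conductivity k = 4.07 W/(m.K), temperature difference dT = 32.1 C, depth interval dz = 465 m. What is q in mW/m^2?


q = k * dT / dz * 1000
= 4.07 * 32.1 / 465 * 1000
= 0.280961 * 1000
= 280.9613 mW/m^2

280.9613


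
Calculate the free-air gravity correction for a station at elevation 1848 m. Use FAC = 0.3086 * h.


FAC = 0.3086 * h
= 0.3086 * 1848
= 570.2928 mGal

570.2928


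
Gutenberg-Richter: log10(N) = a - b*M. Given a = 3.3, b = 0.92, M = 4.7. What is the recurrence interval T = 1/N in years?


log10(N) = 3.3 - 0.92*4.7 = -1.024
N = 10^-1.024 = 0.094624
T = 1/N = 1/0.094624 = 10.5682 years

10.5682


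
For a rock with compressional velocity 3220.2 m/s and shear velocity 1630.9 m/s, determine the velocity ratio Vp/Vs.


Vp/Vs = 3220.2 / 1630.9
= 1.9745

1.9745


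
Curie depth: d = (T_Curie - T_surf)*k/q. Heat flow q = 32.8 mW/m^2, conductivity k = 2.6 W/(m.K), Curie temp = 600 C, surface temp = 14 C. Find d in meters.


T_Curie - T_surf = 600 - 14 = 586 C
Convert q to W/m^2: 32.8 mW/m^2 = 0.0328 W/m^2
d = 586 * 2.6 / 0.0328 = 46451.22 m

46451.22


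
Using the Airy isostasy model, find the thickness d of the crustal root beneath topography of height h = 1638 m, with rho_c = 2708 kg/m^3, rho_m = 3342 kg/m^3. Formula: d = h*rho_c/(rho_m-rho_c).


rho_m - rho_c = 3342 - 2708 = 634
d = 1638 * 2708 / 634
= 4435704 / 634
= 6996.38 m

6996.38


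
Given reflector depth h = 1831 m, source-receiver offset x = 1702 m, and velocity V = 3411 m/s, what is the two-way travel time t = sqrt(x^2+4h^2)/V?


x^2 + 4h^2 = 1702^2 + 4*1831^2 = 2896804 + 13410244 = 16307048
sqrt(16307048) = 4038.1986
t = 4038.1986 / 3411 = 1.1839 s

1.1839


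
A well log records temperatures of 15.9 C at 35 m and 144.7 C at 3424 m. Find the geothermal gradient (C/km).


dT = 144.7 - 15.9 = 128.8 C
dz = 3424 - 35 = 3389 m
gradient = dT/dz * 1000 = 128.8/3389 * 1000 = 38.0053 C/km

38.0053


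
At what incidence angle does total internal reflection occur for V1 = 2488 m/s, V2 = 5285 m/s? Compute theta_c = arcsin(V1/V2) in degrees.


V1/V2 = 2488/5285 = 0.470766
theta_c = arcsin(0.470766) = 28.0841 degrees

28.0841


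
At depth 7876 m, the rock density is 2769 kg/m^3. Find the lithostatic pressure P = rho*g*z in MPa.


P = rho * g * z / 1e6
= 2769 * 9.81 * 7876 / 1e6
= 213942797.64 / 1e6
= 213.9428 MPa

213.9428


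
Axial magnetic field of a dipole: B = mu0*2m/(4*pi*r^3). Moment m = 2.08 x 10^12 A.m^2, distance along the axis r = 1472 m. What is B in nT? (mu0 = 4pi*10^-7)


m = 2.08 x 10^12 = 2080000000000 A.m^2
2m = 4160000000000 A.m^2
r^3 = 1472^3 = 3189506048
B = (4pi*10^-7) * 4160000000000 / (4*pi * 3189506048) * 1e9
= 5227610.175573 / 40080515075.91 * 1e9
= 130427.7194 nT

130427.7194


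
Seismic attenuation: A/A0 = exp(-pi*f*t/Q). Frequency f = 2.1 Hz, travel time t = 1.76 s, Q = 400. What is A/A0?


pi*f*t/Q = pi*2.1*1.76/400 = 0.029028
A/A0 = exp(-0.029028) = 0.971389

0.971389


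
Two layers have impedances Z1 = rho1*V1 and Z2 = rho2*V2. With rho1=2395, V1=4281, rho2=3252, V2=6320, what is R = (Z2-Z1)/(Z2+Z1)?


Z1 = 2395 * 4281 = 10252995
Z2 = 3252 * 6320 = 20552640
R = (20552640 - 10252995) / (20552640 + 10252995) = 10299645 / 30805635 = 0.3343

0.3343


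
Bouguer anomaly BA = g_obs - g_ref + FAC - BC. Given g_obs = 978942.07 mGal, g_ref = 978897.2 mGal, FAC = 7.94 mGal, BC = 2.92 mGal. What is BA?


BA = g_obs - g_ref + FAC - BC
= 978942.07 - 978897.2 + 7.94 - 2.92
= 49.89 mGal

49.89


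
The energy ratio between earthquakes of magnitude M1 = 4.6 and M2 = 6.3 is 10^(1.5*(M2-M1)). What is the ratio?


M2 - M1 = 6.3 - 4.6 = 1.7
1.5 * 1.7 = 2.55
ratio = 10^2.55 = 354.81

354.81


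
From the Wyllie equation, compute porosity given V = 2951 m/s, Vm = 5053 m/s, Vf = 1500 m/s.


1/V - 1/Vm = 1/2951 - 1/5053 = 0.00014097
1/Vf - 1/Vm = 1/1500 - 1/5053 = 0.00046876
phi = 0.00014097 / 0.00046876 = 0.3007

0.3007


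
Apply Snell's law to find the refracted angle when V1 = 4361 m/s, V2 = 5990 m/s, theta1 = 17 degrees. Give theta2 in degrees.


sin(theta1) = sin(17 deg) = 0.292372
sin(theta2) = V2/V1 * sin(theta1) = 5990/4361 * 0.292372 = 0.401584
theta2 = arcsin(0.401584) = 23.6772 degrees

23.6772


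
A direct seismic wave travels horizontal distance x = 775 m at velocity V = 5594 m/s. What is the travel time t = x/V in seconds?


t = x / V
= 775 / 5594
= 0.1385 s

0.1385


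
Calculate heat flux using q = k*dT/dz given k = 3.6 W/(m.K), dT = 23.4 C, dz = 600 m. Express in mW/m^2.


q = k * dT / dz * 1000
= 3.6 * 23.4 / 600 * 1000
= 0.1404 * 1000
= 140.4 mW/m^2

140.4


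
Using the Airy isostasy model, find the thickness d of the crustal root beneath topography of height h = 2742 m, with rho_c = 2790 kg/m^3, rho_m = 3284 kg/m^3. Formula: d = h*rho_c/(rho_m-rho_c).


rho_m - rho_c = 3284 - 2790 = 494
d = 2742 * 2790 / 494
= 7650180 / 494
= 15486.19 m

15486.19


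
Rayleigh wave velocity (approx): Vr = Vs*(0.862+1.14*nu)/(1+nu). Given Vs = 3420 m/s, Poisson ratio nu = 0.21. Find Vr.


Numerator factor = 0.862 + 1.14*0.21 = 1.1014
Denominator = 1 + 0.21 = 1.21
Vr = 3420 * 1.1014 / 1.21 = 3113.05 m/s

3113.05


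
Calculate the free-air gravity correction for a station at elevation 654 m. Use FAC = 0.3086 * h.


FAC = 0.3086 * h
= 0.3086 * 654
= 201.8244 mGal

201.8244


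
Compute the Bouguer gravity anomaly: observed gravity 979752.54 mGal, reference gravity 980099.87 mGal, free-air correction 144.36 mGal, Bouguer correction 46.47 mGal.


BA = g_obs - g_ref + FAC - BC
= 979752.54 - 980099.87 + 144.36 - 46.47
= -249.44 mGal

-249.44


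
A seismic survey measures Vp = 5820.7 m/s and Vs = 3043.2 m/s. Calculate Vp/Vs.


Vp/Vs = 5820.7 / 3043.2
= 1.9127

1.9127


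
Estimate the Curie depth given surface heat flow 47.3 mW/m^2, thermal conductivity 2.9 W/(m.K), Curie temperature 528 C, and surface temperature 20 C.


T_Curie - T_surf = 528 - 20 = 508 C
Convert q to W/m^2: 47.3 mW/m^2 = 0.0473 W/m^2
d = 508 * 2.9 / 0.0473 = 31145.88 m

31145.88


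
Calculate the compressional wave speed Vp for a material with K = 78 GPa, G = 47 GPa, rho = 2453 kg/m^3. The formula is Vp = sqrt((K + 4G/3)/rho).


First compute the effective modulus:
K + 4G/3 = 78e9 + 4*47e9/3 = 140666666666.67 Pa
Then divide by density:
140666666666.67 / 2453 = 57344747.9277 Pa/(kg/m^3)
Take the square root:
Vp = sqrt(57344747.9277) = 7572.63 m/s

7572.63


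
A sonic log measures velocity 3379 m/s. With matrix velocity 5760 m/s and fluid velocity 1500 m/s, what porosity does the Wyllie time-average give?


1/V - 1/Vm = 1/3379 - 1/5760 = 0.00012233
1/Vf - 1/Vm = 1/1500 - 1/5760 = 0.00049306
phi = 0.00012233 / 0.00049306 = 0.2481

0.2481


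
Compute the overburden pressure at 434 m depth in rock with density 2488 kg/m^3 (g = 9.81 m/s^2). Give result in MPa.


P = rho * g * z / 1e6
= 2488 * 9.81 * 434 / 1e6
= 10592759.52 / 1e6
= 10.5928 MPa

10.5928


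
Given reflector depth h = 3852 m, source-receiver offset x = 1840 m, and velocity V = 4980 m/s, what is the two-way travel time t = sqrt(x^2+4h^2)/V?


x^2 + 4h^2 = 1840^2 + 4*3852^2 = 3385600 + 59351616 = 62737216
sqrt(62737216) = 7920.6828
t = 7920.6828 / 4980 = 1.5905 s

1.5905


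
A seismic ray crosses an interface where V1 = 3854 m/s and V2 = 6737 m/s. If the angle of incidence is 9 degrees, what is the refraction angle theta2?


sin(theta1) = sin(9 deg) = 0.156434
sin(theta2) = V2/V1 * sin(theta1) = 6737/3854 * 0.156434 = 0.273456
theta2 = arcsin(0.273456) = 15.87 degrees

15.87


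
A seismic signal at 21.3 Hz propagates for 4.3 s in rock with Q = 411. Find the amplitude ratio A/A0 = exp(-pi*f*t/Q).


pi*f*t/Q = pi*21.3*4.3/411 = 0.700094
A/A0 = exp(-0.700094) = 0.496539

0.496539


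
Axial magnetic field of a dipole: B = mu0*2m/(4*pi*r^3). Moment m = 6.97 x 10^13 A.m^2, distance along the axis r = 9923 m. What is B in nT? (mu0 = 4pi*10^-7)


m = 6.97 x 10^13 = 69700000000000 A.m^2
2m = 139400000000000 A.m^2
r^3 = 9923^3 = 977077413467
B = (4pi*10^-7) * 139400000000000 / (4*pi * 977077413467) * 1e9
= 175175206.364167 / 12278316896545.78 * 1e9
= 14267.0374 nT

14267.0374


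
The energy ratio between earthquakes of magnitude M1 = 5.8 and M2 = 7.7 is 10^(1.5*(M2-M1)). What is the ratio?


M2 - M1 = 7.7 - 5.8 = 1.9
1.5 * 1.9 = 2.85
ratio = 10^2.85 = 707.95

707.95


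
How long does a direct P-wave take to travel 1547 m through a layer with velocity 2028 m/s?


t = x / V
= 1547 / 2028
= 0.7628 s

0.7628


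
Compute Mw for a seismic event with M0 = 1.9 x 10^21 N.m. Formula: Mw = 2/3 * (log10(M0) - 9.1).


log10(M0) = log10(1.9 x 10^21) = 21.2788
Mw = 2/3 * (21.2788 - 9.1)
= 2/3 * 12.1788
= 8.12

8.12


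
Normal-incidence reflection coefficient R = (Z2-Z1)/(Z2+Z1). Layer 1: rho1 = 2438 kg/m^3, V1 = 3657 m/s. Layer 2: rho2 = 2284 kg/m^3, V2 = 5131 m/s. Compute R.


Z1 = 2438 * 3657 = 8915766
Z2 = 2284 * 5131 = 11719204
R = (11719204 - 8915766) / (11719204 + 8915766) = 2803438 / 20634970 = 0.1359

0.1359


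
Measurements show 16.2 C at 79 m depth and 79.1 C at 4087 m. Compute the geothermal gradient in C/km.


dT = 79.1 - 16.2 = 62.9 C
dz = 4087 - 79 = 4008 m
gradient = dT/dz * 1000 = 62.9/4008 * 1000 = 15.6936 C/km

15.6936


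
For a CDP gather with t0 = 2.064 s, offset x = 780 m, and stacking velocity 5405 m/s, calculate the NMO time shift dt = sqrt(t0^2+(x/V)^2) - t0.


x/Vnmo = 780/5405 = 0.144311
(x/Vnmo)^2 = 0.020826
t0^2 = 4.260096
sqrt(4.260096 + 0.020826) = 2.069039
dt = 2.069039 - 2.064 = 0.005039

0.005039


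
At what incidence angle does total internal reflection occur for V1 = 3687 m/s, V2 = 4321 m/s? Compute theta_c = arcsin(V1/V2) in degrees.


V1/V2 = 3687/4321 = 0.853275
theta_c = arcsin(0.853275) = 58.5697 degrees

58.5697


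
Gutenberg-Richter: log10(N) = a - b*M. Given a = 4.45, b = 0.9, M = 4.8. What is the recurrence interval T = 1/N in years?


log10(N) = 4.45 - 0.9*4.8 = 0.13
N = 10^0.13 = 1.348963
T = 1/N = 1/1.348963 = 0.7413 years

0.7413


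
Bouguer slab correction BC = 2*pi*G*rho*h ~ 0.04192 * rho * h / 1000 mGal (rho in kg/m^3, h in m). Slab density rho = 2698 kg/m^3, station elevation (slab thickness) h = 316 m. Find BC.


BC = 0.04192 * rho * h / 1000
= 0.04192 * 2698 * 316 / 1000
= 35.7397 mGal

35.7397


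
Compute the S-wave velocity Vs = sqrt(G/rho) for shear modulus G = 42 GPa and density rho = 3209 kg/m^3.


Convert G to Pa: G = 42e9 Pa
Compute G/rho = 42e9 / 3209 = 13088189.4671
Vs = sqrt(13088189.4671) = 3617.76 m/s

3617.76


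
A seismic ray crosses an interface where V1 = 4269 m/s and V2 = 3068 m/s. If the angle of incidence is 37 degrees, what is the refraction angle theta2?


sin(theta1) = sin(37 deg) = 0.601815
sin(theta2) = V2/V1 * sin(theta1) = 3068/4269 * 0.601815 = 0.432506
theta2 = arcsin(0.432506) = 25.6267 degrees

25.6267


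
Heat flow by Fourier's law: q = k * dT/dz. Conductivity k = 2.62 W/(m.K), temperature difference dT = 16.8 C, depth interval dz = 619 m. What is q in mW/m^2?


q = k * dT / dz * 1000
= 2.62 * 16.8 / 619 * 1000
= 0.071108 * 1000
= 71.1082 mW/m^2

71.1082


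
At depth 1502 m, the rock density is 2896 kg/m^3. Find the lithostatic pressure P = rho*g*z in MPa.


P = rho * g * z / 1e6
= 2896 * 9.81 * 1502 / 1e6
= 42671459.52 / 1e6
= 42.6715 MPa

42.6715


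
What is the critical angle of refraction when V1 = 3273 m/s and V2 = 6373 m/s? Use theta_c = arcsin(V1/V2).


V1/V2 = 3273/6373 = 0.513573
theta_c = arcsin(0.513573) = 30.9021 degrees

30.9021


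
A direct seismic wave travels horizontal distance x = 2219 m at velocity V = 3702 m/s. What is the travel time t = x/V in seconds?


t = x / V
= 2219 / 3702
= 0.5994 s

0.5994


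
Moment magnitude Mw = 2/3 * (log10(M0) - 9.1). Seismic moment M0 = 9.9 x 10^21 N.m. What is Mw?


log10(M0) = log10(9.9 x 10^21) = 21.9956
Mw = 2/3 * (21.9956 - 9.1)
= 2/3 * 12.8956
= 8.6

8.6


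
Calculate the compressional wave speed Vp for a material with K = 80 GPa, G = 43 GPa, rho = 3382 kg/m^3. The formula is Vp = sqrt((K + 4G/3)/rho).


First compute the effective modulus:
K + 4G/3 = 80e9 + 4*43e9/3 = 137333333333.33 Pa
Then divide by density:
137333333333.33 / 3382 = 40607135.8171 Pa/(kg/m^3)
Take the square root:
Vp = sqrt(40607135.8171) = 6372.37 m/s

6372.37


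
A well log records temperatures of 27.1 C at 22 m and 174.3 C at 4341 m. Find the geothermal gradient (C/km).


dT = 174.3 - 27.1 = 147.2 C
dz = 4341 - 22 = 4319 m
gradient = dT/dz * 1000 = 147.2/4319 * 1000 = 34.082 C/km

34.082


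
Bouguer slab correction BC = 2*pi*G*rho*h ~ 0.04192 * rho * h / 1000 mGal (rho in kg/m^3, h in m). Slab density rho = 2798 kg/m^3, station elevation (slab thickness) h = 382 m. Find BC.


BC = 0.04192 * rho * h / 1000
= 0.04192 * 2798 * 382 / 1000
= 44.8056 mGal

44.8056


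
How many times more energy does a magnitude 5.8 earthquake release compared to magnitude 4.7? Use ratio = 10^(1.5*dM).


M2 - M1 = 5.8 - 4.7 = 1.1
1.5 * 1.1 = 1.65
ratio = 10^1.65 = 44.67

44.67


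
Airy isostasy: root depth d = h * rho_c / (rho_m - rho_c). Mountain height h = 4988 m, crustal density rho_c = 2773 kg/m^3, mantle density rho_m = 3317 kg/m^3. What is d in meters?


rho_m - rho_c = 3317 - 2773 = 544
d = 4988 * 2773 / 544
= 13831724 / 544
= 25425.96 m

25425.96


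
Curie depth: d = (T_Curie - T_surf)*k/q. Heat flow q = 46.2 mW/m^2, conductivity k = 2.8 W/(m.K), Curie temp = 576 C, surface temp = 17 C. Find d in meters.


T_Curie - T_surf = 576 - 17 = 559 C
Convert q to W/m^2: 46.2 mW/m^2 = 0.0462 W/m^2
d = 559 * 2.8 / 0.0462 = 33878.79 m

33878.79


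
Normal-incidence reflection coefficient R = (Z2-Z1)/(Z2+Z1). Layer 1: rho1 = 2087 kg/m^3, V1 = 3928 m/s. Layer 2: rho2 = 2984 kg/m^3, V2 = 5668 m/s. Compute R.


Z1 = 2087 * 3928 = 8197736
Z2 = 2984 * 5668 = 16913312
R = (16913312 - 8197736) / (16913312 + 8197736) = 8715576 / 25111048 = 0.3471

0.3471


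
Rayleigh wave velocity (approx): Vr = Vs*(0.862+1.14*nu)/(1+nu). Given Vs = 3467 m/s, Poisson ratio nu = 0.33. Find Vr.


Numerator factor = 0.862 + 1.14*0.33 = 1.2382
Denominator = 1 + 0.33 = 1.33
Vr = 3467 * 1.2382 / 1.33 = 3227.7 m/s

3227.7


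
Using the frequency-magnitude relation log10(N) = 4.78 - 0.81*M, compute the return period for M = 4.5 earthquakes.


log10(N) = 4.78 - 0.81*4.5 = 1.135
N = 10^1.135 = 13.645831
T = 1/N = 1/13.645831 = 0.0733 years

0.0733


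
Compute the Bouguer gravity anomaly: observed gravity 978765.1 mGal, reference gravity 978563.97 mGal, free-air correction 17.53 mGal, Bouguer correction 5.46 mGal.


BA = g_obs - g_ref + FAC - BC
= 978765.1 - 978563.97 + 17.53 - 5.46
= 213.2 mGal

213.2


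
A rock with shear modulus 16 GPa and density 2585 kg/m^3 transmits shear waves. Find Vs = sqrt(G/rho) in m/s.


Convert G to Pa: G = 16e9 Pa
Compute G/rho = 16e9 / 2585 = 6189555.1257
Vs = sqrt(6189555.1257) = 2487.88 m/s

2487.88


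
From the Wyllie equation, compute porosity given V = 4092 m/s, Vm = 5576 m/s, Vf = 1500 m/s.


1/V - 1/Vm = 1/4092 - 1/5576 = 6.504e-05
1/Vf - 1/Vm = 1/1500 - 1/5576 = 0.00048733
phi = 6.504e-05 / 0.00048733 = 0.1335

0.1335


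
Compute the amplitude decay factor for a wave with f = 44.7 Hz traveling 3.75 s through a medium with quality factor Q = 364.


pi*f*t/Q = pi*44.7*3.75/364 = 1.446729
A/A0 = exp(-1.446729) = 0.235339

0.235339


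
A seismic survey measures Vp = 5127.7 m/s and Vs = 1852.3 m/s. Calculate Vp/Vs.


Vp/Vs = 5127.7 / 1852.3
= 2.7683

2.7683


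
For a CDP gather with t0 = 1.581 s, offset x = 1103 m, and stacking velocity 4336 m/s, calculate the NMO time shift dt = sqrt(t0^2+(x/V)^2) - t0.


x/Vnmo = 1103/4336 = 0.254382
(x/Vnmo)^2 = 0.06471
t0^2 = 2.499561
sqrt(2.499561 + 0.06471) = 1.601334
dt = 1.601334 - 1.581 = 0.020334

0.020334


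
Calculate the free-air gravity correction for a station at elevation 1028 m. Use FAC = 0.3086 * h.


FAC = 0.3086 * h
= 0.3086 * 1028
= 317.2408 mGal

317.2408


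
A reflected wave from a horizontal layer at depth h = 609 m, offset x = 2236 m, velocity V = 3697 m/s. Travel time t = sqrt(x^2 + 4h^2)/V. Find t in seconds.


x^2 + 4h^2 = 2236^2 + 4*609^2 = 4999696 + 1483524 = 6483220
sqrt(6483220) = 2546.2168
t = 2546.2168 / 3697 = 0.6887 s

0.6887


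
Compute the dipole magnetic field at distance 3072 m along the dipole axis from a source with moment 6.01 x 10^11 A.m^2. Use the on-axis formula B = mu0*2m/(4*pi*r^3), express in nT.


m = 6.01 x 10^11 = 601000000000 A.m^2
2m = 1202000000000 A.m^2
r^3 = 3072^3 = 28991029248
B = (4pi*10^-7) * 1202000000000 / (4*pi * 28991029248) * 1e9
= 1510477.747846 / 364312018022.09 * 1e9
= 4146.1101 nT

4146.1101


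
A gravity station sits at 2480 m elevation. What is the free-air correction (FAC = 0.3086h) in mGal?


FAC = 0.3086 * h
= 0.3086 * 2480
= 765.328 mGal

765.328


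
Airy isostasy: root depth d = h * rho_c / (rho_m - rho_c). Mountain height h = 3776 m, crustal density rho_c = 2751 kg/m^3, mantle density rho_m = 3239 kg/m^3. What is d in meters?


rho_m - rho_c = 3239 - 2751 = 488
d = 3776 * 2751 / 488
= 10387776 / 488
= 21286.43 m

21286.43


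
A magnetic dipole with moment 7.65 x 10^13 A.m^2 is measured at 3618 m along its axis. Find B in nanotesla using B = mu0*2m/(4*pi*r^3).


m = 7.65 x 10^13 = 76500000000000 A.m^2
2m = 153000000000000 A.m^2
r^3 = 3618^3 = 47359345032
B = (4pi*10^-7) * 153000000000000 / (4*pi * 47359345032) * 1e9
= 192265470.399695 / 595135081725.42 * 1e9
= 323061.9002 nT

323061.9002


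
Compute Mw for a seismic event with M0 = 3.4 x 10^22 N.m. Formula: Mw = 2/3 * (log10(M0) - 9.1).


log10(M0) = log10(3.4 x 10^22) = 22.5315
Mw = 2/3 * (22.5315 - 9.1)
= 2/3 * 13.4315
= 8.95

8.95


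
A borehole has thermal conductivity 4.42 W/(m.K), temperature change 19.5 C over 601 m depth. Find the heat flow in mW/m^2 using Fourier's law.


q = k * dT / dz * 1000
= 4.42 * 19.5 / 601 * 1000
= 0.143411 * 1000
= 143.411 mW/m^2

143.411


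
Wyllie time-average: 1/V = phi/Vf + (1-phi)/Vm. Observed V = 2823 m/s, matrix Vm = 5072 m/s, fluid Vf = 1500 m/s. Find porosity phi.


1/V - 1/Vm = 1/2823 - 1/5072 = 0.00015707
1/Vf - 1/Vm = 1/1500 - 1/5072 = 0.00046951
phi = 0.00015707 / 0.00046951 = 0.3345

0.3345


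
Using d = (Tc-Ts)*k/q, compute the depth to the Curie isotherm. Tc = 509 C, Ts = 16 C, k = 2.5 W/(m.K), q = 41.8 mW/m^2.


T_Curie - T_surf = 509 - 16 = 493 C
Convert q to W/m^2: 41.8 mW/m^2 = 0.0418 W/m^2
d = 493 * 2.5 / 0.0418 = 29485.65 m

29485.65


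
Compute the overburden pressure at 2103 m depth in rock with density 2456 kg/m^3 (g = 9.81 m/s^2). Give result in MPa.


P = rho * g * z / 1e6
= 2456 * 9.81 * 2103 / 1e6
= 50668336.08 / 1e6
= 50.6683 MPa

50.6683


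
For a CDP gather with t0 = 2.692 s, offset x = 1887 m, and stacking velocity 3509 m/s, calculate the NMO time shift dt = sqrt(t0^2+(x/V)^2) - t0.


x/Vnmo = 1887/3509 = 0.53776
(x/Vnmo)^2 = 0.289186
t0^2 = 7.246864
sqrt(7.246864 + 0.289186) = 2.745187
dt = 2.745187 - 2.692 = 0.053187

0.053187


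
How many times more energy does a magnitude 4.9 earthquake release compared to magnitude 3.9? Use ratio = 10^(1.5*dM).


M2 - M1 = 4.9 - 3.9 = 1.0
1.5 * 1.0 = 1.5
ratio = 10^1.5 = 31.62

31.62


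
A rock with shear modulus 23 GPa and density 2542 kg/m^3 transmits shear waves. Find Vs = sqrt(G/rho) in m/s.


Convert G to Pa: G = 23e9 Pa
Compute G/rho = 23e9 / 2542 = 9047993.7057
Vs = sqrt(9047993.7057) = 3007.99 m/s

3007.99


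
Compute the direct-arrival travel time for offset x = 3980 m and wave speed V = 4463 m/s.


t = x / V
= 3980 / 4463
= 0.8918 s

0.8918


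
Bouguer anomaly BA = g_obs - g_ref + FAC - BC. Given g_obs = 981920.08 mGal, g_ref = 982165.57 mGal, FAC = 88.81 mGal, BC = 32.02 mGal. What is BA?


BA = g_obs - g_ref + FAC - BC
= 981920.08 - 982165.57 + 88.81 - 32.02
= -188.7 mGal

-188.7


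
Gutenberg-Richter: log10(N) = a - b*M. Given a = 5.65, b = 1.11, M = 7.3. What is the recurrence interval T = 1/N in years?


log10(N) = 5.65 - 1.11*7.3 = -2.453
N = 10^-2.453 = 0.003524
T = 1/N = 1/0.003524 = 283.7919 years

283.7919


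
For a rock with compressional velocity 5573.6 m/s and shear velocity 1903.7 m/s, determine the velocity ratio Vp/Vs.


Vp/Vs = 5573.6 / 1903.7
= 2.9278

2.9278


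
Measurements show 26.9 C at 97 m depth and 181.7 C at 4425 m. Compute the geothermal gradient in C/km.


dT = 181.7 - 26.9 = 154.8 C
dz = 4425 - 97 = 4328 m
gradient = dT/dz * 1000 = 154.8/4328 * 1000 = 35.7671 C/km

35.7671


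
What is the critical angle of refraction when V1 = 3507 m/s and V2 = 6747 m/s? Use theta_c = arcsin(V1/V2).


V1/V2 = 3507/6747 = 0.519787
theta_c = arcsin(0.519787) = 31.3179 degrees

31.3179


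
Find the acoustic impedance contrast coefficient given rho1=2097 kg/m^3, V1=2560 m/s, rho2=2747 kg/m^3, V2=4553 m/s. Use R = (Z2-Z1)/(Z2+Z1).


Z1 = 2097 * 2560 = 5368320
Z2 = 2747 * 4553 = 12507091
R = (12507091 - 5368320) / (12507091 + 5368320) = 7138771 / 17875411 = 0.3994

0.3994


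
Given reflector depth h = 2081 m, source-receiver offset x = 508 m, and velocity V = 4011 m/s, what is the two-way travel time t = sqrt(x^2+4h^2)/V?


x^2 + 4h^2 = 508^2 + 4*2081^2 = 258064 + 17322244 = 17580308
sqrt(17580308) = 4192.8878
t = 4192.8878 / 4011 = 1.0453 s

1.0453


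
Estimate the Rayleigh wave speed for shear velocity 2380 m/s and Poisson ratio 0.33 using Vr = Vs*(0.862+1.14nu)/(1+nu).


Numerator factor = 0.862 + 1.14*0.33 = 1.2382
Denominator = 1 + 0.33 = 1.33
Vr = 2380 * 1.2382 / 1.33 = 2215.73 m/s

2215.73


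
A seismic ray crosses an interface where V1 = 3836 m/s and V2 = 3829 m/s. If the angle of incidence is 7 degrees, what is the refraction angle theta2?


sin(theta1) = sin(7 deg) = 0.121869
sin(theta2) = V2/V1 * sin(theta1) = 3829/3836 * 0.121869 = 0.121647
theta2 = arcsin(0.121647) = 6.9872 degrees

6.9872


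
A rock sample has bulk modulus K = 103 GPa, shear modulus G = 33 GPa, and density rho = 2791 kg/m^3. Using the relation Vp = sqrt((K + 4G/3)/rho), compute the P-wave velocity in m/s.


First compute the effective modulus:
K + 4G/3 = 103e9 + 4*33e9/3 = 147000000000.0 Pa
Then divide by density:
147000000000.0 / 2791 = 52669294.1598 Pa/(kg/m^3)
Take the square root:
Vp = sqrt(52669294.1598) = 7257.36 m/s

7257.36


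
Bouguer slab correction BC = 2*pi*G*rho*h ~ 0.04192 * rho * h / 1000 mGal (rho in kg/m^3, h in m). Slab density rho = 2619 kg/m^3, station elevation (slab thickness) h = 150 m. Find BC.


BC = 0.04192 * rho * h / 1000
= 0.04192 * 2619 * 150 / 1000
= 16.4683 mGal

16.4683


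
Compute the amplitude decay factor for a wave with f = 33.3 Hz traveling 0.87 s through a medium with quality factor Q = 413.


pi*f*t/Q = pi*33.3*0.87/413 = 0.220375
A/A0 = exp(-0.220375) = 0.802218

0.802218


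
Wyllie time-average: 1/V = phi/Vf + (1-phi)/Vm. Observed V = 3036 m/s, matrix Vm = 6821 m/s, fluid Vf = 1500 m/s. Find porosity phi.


1/V - 1/Vm = 1/3036 - 1/6821 = 0.00018277
1/Vf - 1/Vm = 1/1500 - 1/6821 = 0.00052006
phi = 0.00018277 / 0.00052006 = 0.3514

0.3514


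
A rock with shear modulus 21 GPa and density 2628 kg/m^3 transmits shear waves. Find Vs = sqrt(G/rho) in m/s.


Convert G to Pa: G = 21e9 Pa
Compute G/rho = 21e9 / 2628 = 7990867.5799
Vs = sqrt(7990867.5799) = 2826.81 m/s

2826.81


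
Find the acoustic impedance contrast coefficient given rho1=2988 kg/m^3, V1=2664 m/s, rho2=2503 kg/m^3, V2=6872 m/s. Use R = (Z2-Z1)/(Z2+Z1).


Z1 = 2988 * 2664 = 7960032
Z2 = 2503 * 6872 = 17200616
R = (17200616 - 7960032) / (17200616 + 7960032) = 9240584 / 25160648 = 0.3673

0.3673


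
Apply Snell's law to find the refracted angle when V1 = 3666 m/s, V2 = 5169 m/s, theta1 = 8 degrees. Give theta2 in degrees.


sin(theta1) = sin(8 deg) = 0.139173
sin(theta2) = V2/V1 * sin(theta1) = 5169/3666 * 0.139173 = 0.196232
theta2 = arcsin(0.196232) = 11.3167 degrees

11.3167


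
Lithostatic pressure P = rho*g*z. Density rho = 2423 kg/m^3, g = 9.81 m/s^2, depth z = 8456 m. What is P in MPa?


P = rho * g * z / 1e6
= 2423 * 9.81 * 8456 / 1e6
= 200995991.28 / 1e6
= 200.996 MPa

200.996


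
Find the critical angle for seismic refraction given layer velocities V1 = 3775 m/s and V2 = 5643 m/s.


V1/V2 = 3775/5643 = 0.66897
theta_c = arcsin(0.66897) = 41.9876 degrees

41.9876


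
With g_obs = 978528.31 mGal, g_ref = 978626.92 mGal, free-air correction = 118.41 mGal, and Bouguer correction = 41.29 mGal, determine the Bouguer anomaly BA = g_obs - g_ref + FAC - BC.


BA = g_obs - g_ref + FAC - BC
= 978528.31 - 978626.92 + 118.41 - 41.29
= -21.49 mGal

-21.49


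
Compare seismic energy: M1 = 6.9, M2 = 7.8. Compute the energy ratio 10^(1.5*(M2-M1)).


M2 - M1 = 7.8 - 6.9 = 0.9
1.5 * 0.9 = 1.35
ratio = 10^1.35 = 22.39

22.39


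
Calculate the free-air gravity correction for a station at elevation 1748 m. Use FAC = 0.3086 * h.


FAC = 0.3086 * h
= 0.3086 * 1748
= 539.4328 mGal

539.4328


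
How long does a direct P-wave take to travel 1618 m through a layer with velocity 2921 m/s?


t = x / V
= 1618 / 2921
= 0.5539 s

0.5539


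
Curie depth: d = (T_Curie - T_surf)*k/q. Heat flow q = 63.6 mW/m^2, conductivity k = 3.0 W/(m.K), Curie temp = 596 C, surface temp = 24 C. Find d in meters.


T_Curie - T_surf = 596 - 24 = 572 C
Convert q to W/m^2: 63.6 mW/m^2 = 0.0636 W/m^2
d = 572 * 3.0 / 0.0636 = 26981.13 m

26981.13


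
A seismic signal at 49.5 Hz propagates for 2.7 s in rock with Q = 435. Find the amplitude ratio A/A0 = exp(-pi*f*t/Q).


pi*f*t/Q = pi*49.5*2.7/435 = 0.965227
A/A0 = exp(-0.965227) = 0.380897

0.380897


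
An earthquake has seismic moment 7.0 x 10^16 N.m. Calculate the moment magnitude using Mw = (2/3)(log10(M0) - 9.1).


log10(M0) = log10(7.0 x 10^16) = 16.8451
Mw = 2/3 * (16.8451 - 9.1)
= 2/3 * 7.7451
= 5.16

5.16


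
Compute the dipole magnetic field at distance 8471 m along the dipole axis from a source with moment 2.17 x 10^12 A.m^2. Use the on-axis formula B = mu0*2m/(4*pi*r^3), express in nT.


m = 2.17 x 10^12 = 2170000000000 A.m^2
2m = 4340000000000 A.m^2
r^3 = 8471^3 = 607860671111
B = (4pi*10^-7) * 4340000000000 / (4*pi * 607860671111) * 1e9
= 5453804.846632 / 7638602475073.92 * 1e9
= 713.9794 nT

713.9794


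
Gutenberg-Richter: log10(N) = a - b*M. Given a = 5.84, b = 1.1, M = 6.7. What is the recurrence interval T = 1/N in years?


log10(N) = 5.84 - 1.1*6.7 = -1.53
N = 10^-1.53 = 0.029512
T = 1/N = 1/0.029512 = 33.8844 years

33.8844


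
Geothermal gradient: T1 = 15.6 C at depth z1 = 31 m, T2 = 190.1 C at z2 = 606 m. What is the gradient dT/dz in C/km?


dT = 190.1 - 15.6 = 174.5 C
dz = 606 - 31 = 575 m
gradient = dT/dz * 1000 = 174.5/575 * 1000 = 303.4783 C/km

303.4783


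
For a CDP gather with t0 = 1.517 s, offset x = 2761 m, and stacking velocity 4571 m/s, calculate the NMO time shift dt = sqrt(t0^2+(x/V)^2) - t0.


x/Vnmo = 2761/4571 = 0.604025
(x/Vnmo)^2 = 0.364847
t0^2 = 2.301289
sqrt(2.301289 + 0.364847) = 1.632831
dt = 1.632831 - 1.517 = 0.115831

0.115831


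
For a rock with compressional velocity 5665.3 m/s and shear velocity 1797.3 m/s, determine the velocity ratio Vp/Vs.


Vp/Vs = 5665.3 / 1797.3
= 3.1521

3.1521


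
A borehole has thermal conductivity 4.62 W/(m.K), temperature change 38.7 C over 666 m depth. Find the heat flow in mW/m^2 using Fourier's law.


q = k * dT / dz * 1000
= 4.62 * 38.7 / 666 * 1000
= 0.268459 * 1000
= 268.4595 mW/m^2

268.4595


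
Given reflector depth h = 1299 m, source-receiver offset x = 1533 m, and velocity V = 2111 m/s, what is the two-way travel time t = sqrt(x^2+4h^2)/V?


x^2 + 4h^2 = 1533^2 + 4*1299^2 = 2350089 + 6749604 = 9099693
sqrt(9099693) = 3016.5697
t = 3016.5697 / 2111 = 1.429 s

1.429


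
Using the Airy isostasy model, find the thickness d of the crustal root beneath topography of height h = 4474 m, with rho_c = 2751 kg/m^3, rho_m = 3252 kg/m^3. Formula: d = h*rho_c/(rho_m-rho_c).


rho_m - rho_c = 3252 - 2751 = 501
d = 4474 * 2751 / 501
= 12307974 / 501
= 24566.81 m

24566.81


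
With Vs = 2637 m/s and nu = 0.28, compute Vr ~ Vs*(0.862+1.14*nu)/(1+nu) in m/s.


Numerator factor = 0.862 + 1.14*0.28 = 1.1812
Denominator = 1 + 0.28 = 1.28
Vr = 2637 * 1.1812 / 1.28 = 2433.46 m/s

2433.46


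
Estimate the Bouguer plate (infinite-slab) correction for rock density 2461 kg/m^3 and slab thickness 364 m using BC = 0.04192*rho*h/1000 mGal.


BC = 0.04192 * rho * h / 1000
= 0.04192 * 2461 * 364 / 1000
= 37.5521 mGal

37.5521


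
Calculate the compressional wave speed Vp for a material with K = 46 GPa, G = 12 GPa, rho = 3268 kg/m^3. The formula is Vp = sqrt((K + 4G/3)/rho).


First compute the effective modulus:
K + 4G/3 = 46e9 + 4*12e9/3 = 62000000000.0 Pa
Then divide by density:
62000000000.0 / 3268 = 18971848.2252 Pa/(kg/m^3)
Take the square root:
Vp = sqrt(18971848.2252) = 4355.67 m/s

4355.67


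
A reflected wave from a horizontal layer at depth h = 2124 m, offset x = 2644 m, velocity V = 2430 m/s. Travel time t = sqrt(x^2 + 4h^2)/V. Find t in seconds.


x^2 + 4h^2 = 2644^2 + 4*2124^2 = 6990736 + 18045504 = 25036240
sqrt(25036240) = 5003.6227
t = 5003.6227 / 2430 = 2.0591 s

2.0591


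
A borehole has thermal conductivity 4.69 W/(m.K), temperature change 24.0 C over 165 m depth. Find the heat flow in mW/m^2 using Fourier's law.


q = k * dT / dz * 1000
= 4.69 * 24.0 / 165 * 1000
= 0.682182 * 1000
= 682.1818 mW/m^2

682.1818


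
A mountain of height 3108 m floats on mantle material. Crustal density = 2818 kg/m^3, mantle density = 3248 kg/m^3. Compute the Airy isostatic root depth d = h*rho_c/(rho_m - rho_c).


rho_m - rho_c = 3248 - 2818 = 430
d = 3108 * 2818 / 430
= 8758344 / 430
= 20368.24 m

20368.24


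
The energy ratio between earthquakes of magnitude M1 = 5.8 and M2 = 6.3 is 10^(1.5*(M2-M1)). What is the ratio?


M2 - M1 = 6.3 - 5.8 = 0.5
1.5 * 0.5 = 0.75
ratio = 10^0.75 = 5.62

5.62


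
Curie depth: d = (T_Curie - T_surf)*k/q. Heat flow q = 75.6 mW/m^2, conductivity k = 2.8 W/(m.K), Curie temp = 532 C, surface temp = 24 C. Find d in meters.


T_Curie - T_surf = 532 - 24 = 508 C
Convert q to W/m^2: 75.6 mW/m^2 = 0.0756 W/m^2
d = 508 * 2.8 / 0.0756 = 18814.81 m

18814.81


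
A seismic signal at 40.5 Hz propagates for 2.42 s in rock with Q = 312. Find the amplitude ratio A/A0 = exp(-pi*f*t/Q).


pi*f*t/Q = pi*40.5*2.42/312 = 0.986883
A/A0 = exp(-0.986883) = 0.372737

0.372737


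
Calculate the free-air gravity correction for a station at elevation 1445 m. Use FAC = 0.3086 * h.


FAC = 0.3086 * h
= 0.3086 * 1445
= 445.927 mGal

445.927


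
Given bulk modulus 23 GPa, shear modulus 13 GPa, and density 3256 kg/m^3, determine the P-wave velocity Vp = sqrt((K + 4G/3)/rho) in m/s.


First compute the effective modulus:
K + 4G/3 = 23e9 + 4*13e9/3 = 40333333333.33 Pa
Then divide by density:
40333333333.33 / 3256 = 12387387.3874 Pa/(kg/m^3)
Take the square root:
Vp = sqrt(12387387.3874) = 3519.57 m/s

3519.57


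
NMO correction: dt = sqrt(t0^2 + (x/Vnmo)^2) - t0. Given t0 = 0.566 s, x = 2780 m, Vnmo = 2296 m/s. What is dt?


x/Vnmo = 2780/2296 = 1.210801
(x/Vnmo)^2 = 1.46604
t0^2 = 0.320356
sqrt(0.320356 + 1.46604) = 1.336561
dt = 1.336561 - 0.566 = 0.770561

0.770561


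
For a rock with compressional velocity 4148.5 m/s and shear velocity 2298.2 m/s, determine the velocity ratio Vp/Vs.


Vp/Vs = 4148.5 / 2298.2
= 1.8051

1.8051


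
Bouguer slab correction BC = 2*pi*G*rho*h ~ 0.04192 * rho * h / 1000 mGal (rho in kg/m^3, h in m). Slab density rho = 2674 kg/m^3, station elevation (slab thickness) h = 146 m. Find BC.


BC = 0.04192 * rho * h / 1000
= 0.04192 * 2674 * 146 / 1000
= 16.3657 mGal

16.3657


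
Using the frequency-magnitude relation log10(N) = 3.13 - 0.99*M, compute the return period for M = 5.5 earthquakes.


log10(N) = 3.13 - 0.99*5.5 = -2.315
N = 10^-2.315 = 0.004842
T = 1/N = 1/0.004842 = 206.538 years

206.538


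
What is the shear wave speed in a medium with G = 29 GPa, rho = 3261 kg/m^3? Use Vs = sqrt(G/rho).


Convert G to Pa: G = 29e9 Pa
Compute G/rho = 29e9 / 3261 = 8892977.6142
Vs = sqrt(8892977.6142) = 2982.11 m/s

2982.11


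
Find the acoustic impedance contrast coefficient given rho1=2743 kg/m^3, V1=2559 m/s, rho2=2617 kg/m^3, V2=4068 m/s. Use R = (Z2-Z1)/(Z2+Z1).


Z1 = 2743 * 2559 = 7019337
Z2 = 2617 * 4068 = 10645956
R = (10645956 - 7019337) / (10645956 + 7019337) = 3626619 / 17665293 = 0.2053

0.2053


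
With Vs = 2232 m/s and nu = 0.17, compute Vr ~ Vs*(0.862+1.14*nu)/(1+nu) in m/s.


Numerator factor = 0.862 + 1.14*0.17 = 1.0558
Denominator = 1 + 0.17 = 1.17
Vr = 2232 * 1.0558 / 1.17 = 2014.14 m/s

2014.14


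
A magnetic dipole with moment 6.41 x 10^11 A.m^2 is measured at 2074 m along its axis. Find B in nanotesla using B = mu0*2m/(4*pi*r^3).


m = 6.41 x 10^11 = 641000000000 A.m^2
2m = 1282000000000 A.m^2
r^3 = 2074^3 = 8921261224
B = (4pi*10^-7) * 1282000000000 / (4*pi * 8921261224) * 1e9
= 1611008.712761 / 112107874888.3 * 1e9
= 14370.1655 nT

14370.1655


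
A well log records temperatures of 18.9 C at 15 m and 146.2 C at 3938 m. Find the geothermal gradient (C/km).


dT = 146.2 - 18.9 = 127.3 C
dz = 3938 - 15 = 3923 m
gradient = dT/dz * 1000 = 127.3/3923 * 1000 = 32.4497 C/km

32.4497


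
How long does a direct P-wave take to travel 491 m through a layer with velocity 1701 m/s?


t = x / V
= 491 / 1701
= 0.2887 s

0.2887


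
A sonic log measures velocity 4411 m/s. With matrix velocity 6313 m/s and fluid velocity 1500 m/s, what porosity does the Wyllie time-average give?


1/V - 1/Vm = 1/4411 - 1/6313 = 6.83e-05
1/Vf - 1/Vm = 1/1500 - 1/6313 = 0.00050826
phi = 6.83e-05 / 0.00050826 = 0.1344

0.1344


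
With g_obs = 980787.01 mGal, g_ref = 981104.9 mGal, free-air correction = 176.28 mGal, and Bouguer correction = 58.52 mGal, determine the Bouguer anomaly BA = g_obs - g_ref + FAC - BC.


BA = g_obs - g_ref + FAC - BC
= 980787.01 - 981104.9 + 176.28 - 58.52
= -200.13 mGal

-200.13


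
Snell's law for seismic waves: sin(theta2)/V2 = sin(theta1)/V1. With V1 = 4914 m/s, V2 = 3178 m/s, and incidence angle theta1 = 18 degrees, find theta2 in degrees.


sin(theta1) = sin(18 deg) = 0.309017
sin(theta2) = V2/V1 * sin(theta1) = 3178/4914 * 0.309017 = 0.199849
theta2 = arcsin(0.199849) = 11.5281 degrees

11.5281


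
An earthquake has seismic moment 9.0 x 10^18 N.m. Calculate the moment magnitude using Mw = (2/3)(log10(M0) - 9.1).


log10(M0) = log10(9.0 x 10^18) = 18.9542
Mw = 2/3 * (18.9542 - 9.1)
= 2/3 * 9.8542
= 6.57

6.57


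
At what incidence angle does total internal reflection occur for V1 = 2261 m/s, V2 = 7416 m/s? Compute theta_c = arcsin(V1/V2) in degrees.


V1/V2 = 2261/7416 = 0.304881
theta_c = arcsin(0.304881) = 17.751 degrees

17.751


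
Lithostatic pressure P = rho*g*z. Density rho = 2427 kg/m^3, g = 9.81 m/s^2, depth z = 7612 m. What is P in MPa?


P = rho * g * z / 1e6
= 2427 * 9.81 * 7612 / 1e6
= 181233118.44 / 1e6
= 181.2331 MPa

181.2331


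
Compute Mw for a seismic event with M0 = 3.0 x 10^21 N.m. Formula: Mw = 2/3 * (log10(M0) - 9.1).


log10(M0) = log10(3.0 x 10^21) = 21.4771
Mw = 2/3 * (21.4771 - 9.1)
= 2/3 * 12.3771
= 8.25

8.25


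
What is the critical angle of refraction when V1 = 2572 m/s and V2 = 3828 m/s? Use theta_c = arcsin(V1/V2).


V1/V2 = 2572/3828 = 0.671891
theta_c = arcsin(0.671891) = 42.2132 degrees

42.2132


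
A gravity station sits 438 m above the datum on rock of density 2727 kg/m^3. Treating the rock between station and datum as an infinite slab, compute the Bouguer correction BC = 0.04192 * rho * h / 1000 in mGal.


BC = 0.04192 * rho * h / 1000
= 0.04192 * 2727 * 438 / 1000
= 50.0703 mGal

50.0703


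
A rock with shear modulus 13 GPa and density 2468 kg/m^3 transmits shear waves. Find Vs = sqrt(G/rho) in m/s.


Convert G to Pa: G = 13e9 Pa
Compute G/rho = 13e9 / 2468 = 5267423.0146
Vs = sqrt(5267423.0146) = 2295.09 m/s

2295.09


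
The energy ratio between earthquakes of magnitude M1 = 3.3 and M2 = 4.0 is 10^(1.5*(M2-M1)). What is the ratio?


M2 - M1 = 4.0 - 3.3 = 0.7
1.5 * 0.7 = 1.05
ratio = 10^1.05 = 11.22

11.22


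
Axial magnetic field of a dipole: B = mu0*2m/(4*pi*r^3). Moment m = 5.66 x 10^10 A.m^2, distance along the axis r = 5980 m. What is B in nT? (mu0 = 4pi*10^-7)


m = 5.66 x 10^10 = 56600000000 A.m^2
2m = 113200000000 A.m^2
r^3 = 5980^3 = 213847192000
B = (4pi*10^-7) * 113200000000 / (4*pi * 213847192000) * 1e9
= 142251.315355 / 2687283069512.02 * 1e9
= 52.935 nT

52.935


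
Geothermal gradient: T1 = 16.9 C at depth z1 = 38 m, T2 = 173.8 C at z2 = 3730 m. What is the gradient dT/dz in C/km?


dT = 173.8 - 16.9 = 156.9 C
dz = 3730 - 38 = 3692 m
gradient = dT/dz * 1000 = 156.9/3692 * 1000 = 42.4973 C/km

42.4973


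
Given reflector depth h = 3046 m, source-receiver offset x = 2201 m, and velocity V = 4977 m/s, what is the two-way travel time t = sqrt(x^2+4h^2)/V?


x^2 + 4h^2 = 2201^2 + 4*3046^2 = 4844401 + 37112464 = 41956865
sqrt(41956865) = 6477.4119
t = 6477.4119 / 4977 = 1.3015 s

1.3015


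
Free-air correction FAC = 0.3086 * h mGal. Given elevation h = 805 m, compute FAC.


FAC = 0.3086 * h
= 0.3086 * 805
= 248.423 mGal

248.423


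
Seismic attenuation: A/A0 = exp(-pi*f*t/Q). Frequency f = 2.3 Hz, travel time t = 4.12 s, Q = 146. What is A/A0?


pi*f*t/Q = pi*2.3*4.12/146 = 0.203902
A/A0 = exp(-0.203902) = 0.815542

0.815542


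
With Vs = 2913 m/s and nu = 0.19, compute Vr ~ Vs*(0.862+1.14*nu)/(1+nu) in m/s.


Numerator factor = 0.862 + 1.14*0.19 = 1.0786
Denominator = 1 + 0.19 = 1.19
Vr = 2913 * 1.0786 / 1.19 = 2640.3 m/s

2640.3


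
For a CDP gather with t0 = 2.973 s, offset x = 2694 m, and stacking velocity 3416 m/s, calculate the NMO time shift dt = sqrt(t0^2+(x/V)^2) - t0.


x/Vnmo = 2694/3416 = 0.788642
(x/Vnmo)^2 = 0.621956
t0^2 = 8.838729
sqrt(8.838729 + 0.621956) = 3.075823
dt = 3.075823 - 2.973 = 0.102823

0.102823


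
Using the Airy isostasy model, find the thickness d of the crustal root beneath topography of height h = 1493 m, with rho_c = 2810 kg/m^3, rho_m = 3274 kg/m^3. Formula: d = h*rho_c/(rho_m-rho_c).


rho_m - rho_c = 3274 - 2810 = 464
d = 1493 * 2810 / 464
= 4195330 / 464
= 9041.66 m

9041.66


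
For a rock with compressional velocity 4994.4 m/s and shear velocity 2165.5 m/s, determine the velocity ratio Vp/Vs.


Vp/Vs = 4994.4 / 2165.5
= 2.3063

2.3063


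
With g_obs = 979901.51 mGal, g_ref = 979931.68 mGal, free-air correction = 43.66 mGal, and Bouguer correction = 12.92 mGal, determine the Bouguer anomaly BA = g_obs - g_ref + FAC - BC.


BA = g_obs - g_ref + FAC - BC
= 979901.51 - 979931.68 + 43.66 - 12.92
= 0.57 mGal

0.57


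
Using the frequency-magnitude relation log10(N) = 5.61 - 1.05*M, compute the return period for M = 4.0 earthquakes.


log10(N) = 5.61 - 1.05*4.0 = 1.41
N = 10^1.41 = 25.703958
T = 1/N = 1/25.703958 = 0.0389 years

0.0389


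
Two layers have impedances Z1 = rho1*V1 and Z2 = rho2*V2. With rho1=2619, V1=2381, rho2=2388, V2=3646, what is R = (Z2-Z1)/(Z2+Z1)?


Z1 = 2619 * 2381 = 6235839
Z2 = 2388 * 3646 = 8706648
R = (8706648 - 6235839) / (8706648 + 6235839) = 2470809 / 14942487 = 0.1654

0.1654
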